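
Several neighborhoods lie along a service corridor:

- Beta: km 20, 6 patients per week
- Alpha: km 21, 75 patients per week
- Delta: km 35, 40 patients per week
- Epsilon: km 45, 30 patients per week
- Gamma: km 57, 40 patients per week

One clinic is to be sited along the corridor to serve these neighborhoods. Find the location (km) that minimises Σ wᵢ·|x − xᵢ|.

For a sum of weighted absolute distances on a line, the optimum is the weighted median (not the mean). Total weight W = 191; half-weight = 95.5.
Sort by position and accumulate weight:
  km 20 (Beta, w=6) → cum 6
  km 21 (Alpha, w=75) → cum 81
  km 35 (Delta, w=40) → cum 121  ≥ 95.5 → median here
  km 45 (Epsilon, w=30) → cum 151
  km 57 (Gamma, w=40) → cum 191
Optimal location: km 35.

x = 35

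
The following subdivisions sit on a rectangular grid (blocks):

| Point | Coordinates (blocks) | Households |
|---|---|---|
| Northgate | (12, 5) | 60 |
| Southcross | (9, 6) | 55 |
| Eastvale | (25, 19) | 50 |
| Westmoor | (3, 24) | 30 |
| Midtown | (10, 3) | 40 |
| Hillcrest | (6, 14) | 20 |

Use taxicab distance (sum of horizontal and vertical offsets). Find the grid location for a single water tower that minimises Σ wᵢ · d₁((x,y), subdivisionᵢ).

(10, 6)

Manhattan distance separates: Σwᵢ(|x−xᵢ|+|y−yᵢ|) = Σwᵢ|x−xᵢ| + Σwᵢ|y−yᵢ|, so x and y are optimised independently as 1-D weighted medians.
Total weight W = 255; half = 127.5.
x-coordinate, sorted with cumulative weight:
  x=3 (Westmoor, w=30) cum 30
  x=6 (Hillcrest, w=20) cum 50
  x=9 (Southcross, w=55) cum 105
  x=10 (Midtown, w=40) cum 145  ← median
  x=12 (Northgate, w=60) cum 205
  x=25 (Eastvale, w=50) cum 255
⇒ x* = 10
y-coordinate, sorted with cumulative weight:
  y=3 (Midtown, w=40) cum 40
  y=5 (Northgate, w=60) cum 100
  y=6 (Southcross, w=55) cum 155  ← median
  y=14 (Hillcrest, w=20) cum 175
  y=19 (Eastvale, w=50) cum 225
  y=24 (Westmoor, w=30) cum 255
⇒ y* = 6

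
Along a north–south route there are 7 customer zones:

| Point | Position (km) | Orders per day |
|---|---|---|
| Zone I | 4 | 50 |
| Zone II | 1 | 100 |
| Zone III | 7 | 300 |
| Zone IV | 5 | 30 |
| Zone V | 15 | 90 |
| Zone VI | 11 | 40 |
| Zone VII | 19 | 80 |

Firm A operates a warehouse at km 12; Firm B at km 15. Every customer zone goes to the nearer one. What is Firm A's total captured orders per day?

520

The indifferent point is the midpoint (12+15)/2 = 13.5; customer zones left of it (closer to Firm A at 12) go to Firm A, those right go to Firm B.
  Zone II at 1 (w=100) → Firm A
  Zone I at 4 (w=50) → Firm A
  Zone IV at 5 (w=30) → Firm A
  Zone III at 7 (w=300) → Firm A
  Zone VI at 11 (w=40) → Firm A
  Zone V at 15 (w=90) → Firm B
  Zone VII at 19 (w=80) → Firm B
Firm A captures 520; Firm B captures 170.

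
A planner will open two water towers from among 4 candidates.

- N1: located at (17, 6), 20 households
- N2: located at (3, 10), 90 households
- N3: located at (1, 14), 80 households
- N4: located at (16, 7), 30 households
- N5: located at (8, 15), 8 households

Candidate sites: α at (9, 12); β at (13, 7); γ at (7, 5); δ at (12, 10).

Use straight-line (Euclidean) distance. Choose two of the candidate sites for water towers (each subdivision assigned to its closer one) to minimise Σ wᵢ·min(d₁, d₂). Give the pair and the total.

Evaluate every pair (each demand assigned to the nearer of the two):
  {α, β}: total = 1426.7
  {α, δ}: total = 1532.3
  {β, γ}: total = 1689.5
  {α, γ}: total = 1712.3
  {γ, δ}: total = 1770.9
  {β, δ}: total = 1970.1
Best pair: {α, β} with total 1426.7.

{α, β}, total 1426.7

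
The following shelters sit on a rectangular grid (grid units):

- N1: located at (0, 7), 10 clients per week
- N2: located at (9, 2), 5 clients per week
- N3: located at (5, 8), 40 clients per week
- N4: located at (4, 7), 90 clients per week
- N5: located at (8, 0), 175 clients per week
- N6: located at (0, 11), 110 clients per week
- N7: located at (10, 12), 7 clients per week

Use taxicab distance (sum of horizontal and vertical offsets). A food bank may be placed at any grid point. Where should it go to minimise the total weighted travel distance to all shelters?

Manhattan distance separates: Σwᵢ(|x−xᵢ|+|y−yᵢ|) = Σwᵢ|x−xᵢ| + Σwᵢ|y−yᵢ|, so x and y are optimised independently as 1-D weighted medians.
Total weight W = 437; half = 218.5.
x-coordinate, sorted with cumulative weight:
  x=0 (N1, w=10) cum 10
  x=0 (N6, w=110) cum 120
  x=4 (N4, w=90) cum 210
  x=5 (N3, w=40) cum 250  ← median
  x=8 (N5, w=175) cum 425
  x=9 (N2, w=5) cum 430
  x=10 (N7, w=7) cum 437
⇒ x* = 5
y-coordinate, sorted with cumulative weight:
  y=0 (N5, w=175) cum 175
  y=2 (N2, w=5) cum 180
  y=7 (N1, w=10) cum 190
  y=7 (N4, w=90) cum 280  ← median
  y=8 (N3, w=40) cum 320
  y=11 (N6, w=110) cum 430
  y=12 (N7, w=7) cum 437
⇒ y* = 7

(5, 7)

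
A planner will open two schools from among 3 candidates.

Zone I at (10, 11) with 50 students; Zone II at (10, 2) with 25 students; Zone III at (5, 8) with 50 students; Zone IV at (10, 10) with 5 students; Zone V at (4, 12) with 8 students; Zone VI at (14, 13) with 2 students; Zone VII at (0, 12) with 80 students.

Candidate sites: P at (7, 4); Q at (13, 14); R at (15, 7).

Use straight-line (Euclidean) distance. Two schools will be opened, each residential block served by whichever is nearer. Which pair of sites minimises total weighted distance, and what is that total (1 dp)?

{P, Q}, total 1472.5

Evaluate every pair (each demand assigned to the nearer of the two):
  {P, Q}: total = 1472.5
  {P, R}: total = 1594.0
  {Q, R}: total = 2042.7
Best pair: {P, Q} with total 1472.5.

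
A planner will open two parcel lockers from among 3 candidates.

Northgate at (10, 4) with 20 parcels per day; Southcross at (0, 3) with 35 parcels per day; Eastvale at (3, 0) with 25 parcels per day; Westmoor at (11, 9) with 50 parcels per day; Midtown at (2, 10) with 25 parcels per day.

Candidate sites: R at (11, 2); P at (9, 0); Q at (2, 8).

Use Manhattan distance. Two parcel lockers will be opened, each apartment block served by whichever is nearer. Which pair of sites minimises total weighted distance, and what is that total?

Evaluate every pair (each demand assigned to the nearer of the two):
  {R, Q}: total = 930
  {P, Q}: total = 1045
  {R, P}: total = 1405
Best pair: {R, Q} with total 930.

{R, Q}, total 930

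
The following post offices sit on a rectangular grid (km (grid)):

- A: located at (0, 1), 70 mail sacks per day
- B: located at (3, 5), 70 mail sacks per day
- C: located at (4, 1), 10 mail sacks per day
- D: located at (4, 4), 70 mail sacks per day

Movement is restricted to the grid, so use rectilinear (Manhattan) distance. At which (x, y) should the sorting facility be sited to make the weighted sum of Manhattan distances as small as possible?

(3, 4)

Manhattan distance separates: Σwᵢ(|x−xᵢ|+|y−yᵢ|) = Σwᵢ|x−xᵢ| + Σwᵢ|y−yᵢ|, so x and y are optimised independently as 1-D weighted medians.
Total weight W = 220; half = 110.
x-coordinate, sorted with cumulative weight:
  x=0 (A, w=70) cum 70
  x=3 (B, w=70) cum 140  ← median
  x=4 (C, w=10) cum 150
  x=4 (D, w=70) cum 220
⇒ x* = 3
y-coordinate, sorted with cumulative weight:
  y=1 (A, w=70) cum 70
  y=1 (C, w=10) cum 80
  y=4 (D, w=70) cum 150  ← median
  y=5 (B, w=70) cum 220
⇒ y* = 4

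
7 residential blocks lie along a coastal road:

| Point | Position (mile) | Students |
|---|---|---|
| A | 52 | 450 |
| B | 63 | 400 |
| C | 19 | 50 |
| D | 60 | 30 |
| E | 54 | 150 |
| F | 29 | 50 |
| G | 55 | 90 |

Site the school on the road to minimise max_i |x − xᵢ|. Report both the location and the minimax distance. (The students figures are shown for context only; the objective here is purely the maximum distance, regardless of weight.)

The 1-center on a line is the midpoint of the two extreme points: leftmost at 19, rightmost at 63.
Optimal location = (19 + 63)/2 = 41; maximum distance = (63 − 19)/2 = 22.

location 41, max distance 22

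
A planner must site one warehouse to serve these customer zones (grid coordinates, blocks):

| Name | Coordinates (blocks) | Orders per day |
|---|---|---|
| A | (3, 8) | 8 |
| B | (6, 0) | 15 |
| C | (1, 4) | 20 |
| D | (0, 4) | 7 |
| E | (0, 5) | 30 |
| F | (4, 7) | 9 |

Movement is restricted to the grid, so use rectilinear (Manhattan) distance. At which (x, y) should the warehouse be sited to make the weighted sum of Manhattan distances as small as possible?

(1, 5)

Manhattan distance separates: Σwᵢ(|x−xᵢ|+|y−yᵢ|) = Σwᵢ|x−xᵢ| + Σwᵢ|y−yᵢ|, so x and y are optimised independently as 1-D weighted medians.
Total weight W = 89; half = 44.5.
x-coordinate, sorted with cumulative weight:
  x=0 (D, w=7) cum 7
  x=0 (E, w=30) cum 37
  x=1 (C, w=20) cum 57  ← median
  x=3 (A, w=8) cum 65
  x=4 (F, w=9) cum 74
  x=6 (B, w=15) cum 89
⇒ x* = 1
y-coordinate, sorted with cumulative weight:
  y=0 (B, w=15) cum 15
  y=4 (C, w=20) cum 35
  y=4 (D, w=7) cum 42
  y=5 (E, w=30) cum 72  ← median
  y=7 (F, w=9) cum 81
  y=8 (A, w=8) cum 89
⇒ y* = 5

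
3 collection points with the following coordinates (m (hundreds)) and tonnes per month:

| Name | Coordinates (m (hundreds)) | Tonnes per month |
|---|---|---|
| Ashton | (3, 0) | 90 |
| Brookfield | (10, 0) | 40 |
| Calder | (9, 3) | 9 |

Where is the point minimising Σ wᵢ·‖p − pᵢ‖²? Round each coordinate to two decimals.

(5.40, 0.19)

The minimiser of Σwᵢ‖p−pᵢ‖² is the weighted centroid p* = (Σwᵢpᵢ)/(Σwᵢ).
Σwᵢ = 139.
Σwᵢxᵢ = 90·3 + 40·10 + 9·9 = 751.
Σwᵢyᵢ = 90·0 + 40·0 + 9·3 = 27.
x* = 751/139 = 5.40, y* = 27/139 = 0.19.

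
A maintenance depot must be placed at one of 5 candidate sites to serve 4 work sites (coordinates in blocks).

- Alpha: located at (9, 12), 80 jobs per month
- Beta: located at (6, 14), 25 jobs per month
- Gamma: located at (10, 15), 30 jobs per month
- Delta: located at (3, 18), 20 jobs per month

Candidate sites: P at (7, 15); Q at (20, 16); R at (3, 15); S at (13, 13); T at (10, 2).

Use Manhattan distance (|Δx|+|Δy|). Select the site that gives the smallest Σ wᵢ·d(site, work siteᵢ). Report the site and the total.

P, total 680 blocks

Total weighted distance at each candidate:
  P (7, 15): total = 680
  Q (20, 16): total = 2310
  R (3, 15): total = 1090
  S (13, 13): total = 1050
  T (10, 2): total = 2130
Minimum is at P with total 680 blocks.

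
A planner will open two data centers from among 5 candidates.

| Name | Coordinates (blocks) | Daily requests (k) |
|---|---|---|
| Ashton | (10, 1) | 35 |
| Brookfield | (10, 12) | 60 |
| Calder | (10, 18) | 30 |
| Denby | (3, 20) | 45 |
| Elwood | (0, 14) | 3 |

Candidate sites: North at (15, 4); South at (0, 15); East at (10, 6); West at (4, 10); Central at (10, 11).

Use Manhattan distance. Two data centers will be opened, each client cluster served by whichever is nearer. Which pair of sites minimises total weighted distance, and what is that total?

{South, Central}, total 983

Evaluate every pair (each demand assigned to the nearer of the two):
  {South, Central}: total = 983
  {West, Central}: total = 1139
  {East, Central}: total = 1204
  {South, East}: total = 1258
  {North, Central}: total = 1309
  {East, West}: total = 1414
  {North, West}: total = 1699
  {South, West}: total = 1758
  {North, South}: total = 1813
  {North, East}: total = 1894
Best pair: {South, Central} with total 983.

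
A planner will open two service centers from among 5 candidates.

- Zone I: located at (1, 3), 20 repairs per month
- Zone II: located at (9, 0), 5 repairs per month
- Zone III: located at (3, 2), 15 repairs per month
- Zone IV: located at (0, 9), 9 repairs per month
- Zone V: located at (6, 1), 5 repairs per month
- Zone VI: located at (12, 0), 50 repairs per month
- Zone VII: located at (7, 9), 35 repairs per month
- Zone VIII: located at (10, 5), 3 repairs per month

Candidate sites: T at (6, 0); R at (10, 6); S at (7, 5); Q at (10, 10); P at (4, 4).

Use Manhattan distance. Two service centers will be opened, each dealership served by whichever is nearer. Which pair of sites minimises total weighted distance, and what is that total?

{T, S}, total 803

Evaluate every pair (each demand assigned to the nearer of the two):
  {T, S}: total = 803
  {T, Q}: total = 809
  {T, P}: total = 827
  {R, P}: total = 879
  {T, R}: total = 885
  {S, P}: total = 915
  {R, S}: total = 967
  {Q, P}: total = 1031
  {S, Q}: total = 1073
  {R, Q}: total = 1127
Best pair: {T, S} with total 803.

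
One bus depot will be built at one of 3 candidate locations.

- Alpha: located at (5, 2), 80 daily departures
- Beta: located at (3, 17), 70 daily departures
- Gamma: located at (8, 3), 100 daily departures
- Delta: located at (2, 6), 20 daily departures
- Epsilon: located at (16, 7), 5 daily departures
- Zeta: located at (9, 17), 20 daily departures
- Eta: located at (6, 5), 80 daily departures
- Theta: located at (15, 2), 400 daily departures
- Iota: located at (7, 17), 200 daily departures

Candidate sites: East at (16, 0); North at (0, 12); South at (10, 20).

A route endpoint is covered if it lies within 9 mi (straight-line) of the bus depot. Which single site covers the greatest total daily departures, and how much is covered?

Coverage radius r = 9 mi; a point is covered iff (Δx)²+(Δy)² ≤ 9² = 81.
  East (16, 0): covers {Gamma, Epsilon, Theta} → 505
  North (0, 12): covers {Beta, Delta, Iota} → 290
  South (10, 20): covers {Beta, Zeta, Iota} → 290
Maximum coverage at East: 505 daily departures.

East, covering 505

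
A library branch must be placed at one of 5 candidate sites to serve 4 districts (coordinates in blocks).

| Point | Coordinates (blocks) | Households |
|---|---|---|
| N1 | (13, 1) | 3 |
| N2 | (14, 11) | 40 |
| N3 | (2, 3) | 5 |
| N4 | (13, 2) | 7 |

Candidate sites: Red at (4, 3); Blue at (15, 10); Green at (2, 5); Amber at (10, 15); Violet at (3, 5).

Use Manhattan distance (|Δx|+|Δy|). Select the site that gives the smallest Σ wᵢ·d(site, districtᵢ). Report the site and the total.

Blue, total 283 blocks

Total weighted distance at each candidate:
  Red (4, 3): total = 833
  Blue (15, 10): total = 283
  Green (2, 5): total = 873
  Amber (10, 15): total = 583
  Violet (3, 5): total = 828
Minimum is at Blue with total 283 blocks.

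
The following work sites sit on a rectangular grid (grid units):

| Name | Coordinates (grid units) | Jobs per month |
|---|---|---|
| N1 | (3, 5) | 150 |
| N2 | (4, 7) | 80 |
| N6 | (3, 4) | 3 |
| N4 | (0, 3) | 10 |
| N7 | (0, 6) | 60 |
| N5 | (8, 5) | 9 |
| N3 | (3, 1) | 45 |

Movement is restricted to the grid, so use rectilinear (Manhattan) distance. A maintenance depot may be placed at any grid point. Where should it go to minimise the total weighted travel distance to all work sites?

Manhattan distance separates: Σwᵢ(|x−xᵢ|+|y−yᵢ|) = Σwᵢ|x−xᵢ| + Σwᵢ|y−yᵢ|, so x and y are optimised independently as 1-D weighted medians.
Total weight W = 357; half = 178.5.
x-coordinate, sorted with cumulative weight:
  x=0 (N4, w=10) cum 10
  x=0 (N7, w=60) cum 70
  x=3 (N1, w=150) cum 220  ← median
  x=3 (N6, w=3) cum 223
  x=3 (N3, w=45) cum 268
  x=4 (N2, w=80) cum 348
  x=8 (N5, w=9) cum 357
⇒ x* = 3
y-coordinate, sorted with cumulative weight:
  y=1 (N3, w=45) cum 45
  y=3 (N4, w=10) cum 55
  y=4 (N6, w=3) cum 58
  y=5 (N1, w=150) cum 208  ← median
  y=5 (N5, w=9) cum 217
  y=6 (N7, w=60) cum 277
  y=7 (N2, w=80) cum 357
⇒ y* = 5

(3, 5)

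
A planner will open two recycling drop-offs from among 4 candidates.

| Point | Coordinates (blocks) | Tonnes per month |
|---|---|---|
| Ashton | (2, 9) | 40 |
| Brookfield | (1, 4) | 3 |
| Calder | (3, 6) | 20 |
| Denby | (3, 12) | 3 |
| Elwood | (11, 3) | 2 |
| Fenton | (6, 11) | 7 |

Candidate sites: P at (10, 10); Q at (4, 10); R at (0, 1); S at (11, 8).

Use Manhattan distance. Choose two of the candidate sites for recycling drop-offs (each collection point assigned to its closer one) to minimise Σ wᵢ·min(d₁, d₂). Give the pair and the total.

Evaluate every pair (each demand assigned to the nearer of the two):
  {Q, S}: total = 287
  {Q, R}: total = 288
  {P, Q}: total = 293
  {P, R}: total = 610
  {P, S}: total = 674
  {R, S}: total = 674
Best pair: {Q, S} with total 287.

{Q, S}, total 287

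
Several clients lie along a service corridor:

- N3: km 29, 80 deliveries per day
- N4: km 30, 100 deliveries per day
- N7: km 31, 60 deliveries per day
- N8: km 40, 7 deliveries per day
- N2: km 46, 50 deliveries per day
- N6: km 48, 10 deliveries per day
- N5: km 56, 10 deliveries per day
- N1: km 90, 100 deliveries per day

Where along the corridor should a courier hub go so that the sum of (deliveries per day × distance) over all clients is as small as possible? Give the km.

x = 31

For a sum of weighted absolute distances on a line, the optimum is the weighted median (not the mean). Total weight W = 417; half-weight = 208.5.
Sort by position and accumulate weight:
  km 29 (N3, w=80) → cum 80
  km 30 (N4, w=100) → cum 180
  km 31 (N7, w=60) → cum 240  ≥ 208.5 → median here
  km 40 (N8, w=7) → cum 247
  km 46 (N2, w=50) → cum 297
  km 48 (N6, w=10) → cum 307
  km 56 (N5, w=10) → cum 317
  km 90 (N1, w=100) → cum 417
Optimal location: km 31.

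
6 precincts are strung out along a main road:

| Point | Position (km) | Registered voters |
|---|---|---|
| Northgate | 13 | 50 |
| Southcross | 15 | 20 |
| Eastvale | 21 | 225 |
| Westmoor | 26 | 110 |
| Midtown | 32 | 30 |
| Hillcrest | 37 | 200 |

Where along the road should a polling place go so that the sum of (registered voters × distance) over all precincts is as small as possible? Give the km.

x = 26

For a sum of weighted absolute distances on a line, the optimum is the weighted median (not the mean). Total weight W = 635; half-weight = 317.5.
Sort by position and accumulate weight:
  km 13 (Northgate, w=50) → cum 50
  km 15 (Southcross, w=20) → cum 70
  km 21 (Eastvale, w=225) → cum 295
  km 26 (Westmoor, w=110) → cum 405  ≥ 317.5 → median here
  km 32 (Midtown, w=30) → cum 435
  km 37 (Hillcrest, w=200) → cum 635
Optimal location: km 26.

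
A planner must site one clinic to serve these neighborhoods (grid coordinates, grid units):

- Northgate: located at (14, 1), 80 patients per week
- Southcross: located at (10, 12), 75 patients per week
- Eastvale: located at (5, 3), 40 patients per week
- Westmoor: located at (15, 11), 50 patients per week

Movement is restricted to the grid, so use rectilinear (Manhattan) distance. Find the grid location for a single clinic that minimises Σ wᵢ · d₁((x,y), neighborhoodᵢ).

Manhattan distance separates: Σwᵢ(|x−xᵢ|+|y−yᵢ|) = Σwᵢ|x−xᵢ| + Σwᵢ|y−yᵢ|, so x and y are optimised independently as 1-D weighted medians.
Total weight W = 245; half = 122.5.
x-coordinate, sorted with cumulative weight:
  x=5 (Eastvale, w=40) cum 40
  x=10 (Southcross, w=75) cum 115
  x=14 (Northgate, w=80) cum 195  ← median
  x=15 (Westmoor, w=50) cum 245
⇒ x* = 14
y-coordinate, sorted with cumulative weight:
  y=1 (Northgate, w=80) cum 80
  y=3 (Eastvale, w=40) cum 120
  y=11 (Westmoor, w=50) cum 170  ← median
  y=12 (Southcross, w=75) cum 245
⇒ y* = 11

(14, 11)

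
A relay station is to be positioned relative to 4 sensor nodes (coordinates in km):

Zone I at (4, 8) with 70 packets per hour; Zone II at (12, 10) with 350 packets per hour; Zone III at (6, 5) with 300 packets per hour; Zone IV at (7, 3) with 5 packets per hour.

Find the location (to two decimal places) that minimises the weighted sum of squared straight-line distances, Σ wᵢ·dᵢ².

(8.71, 7.69)

The minimiser of Σwᵢ‖p−pᵢ‖² is the weighted centroid p* = (Σwᵢpᵢ)/(Σwᵢ).
Σwᵢ = 725.
Σwᵢxᵢ = 70·4 + 350·12 + 300·6 + 5·7 = 6315.
Σwᵢyᵢ = 70·8 + 350·10 + 300·5 + 5·3 = 5575.
x* = 6315/725 = 8.71, y* = 5575/725 = 7.69.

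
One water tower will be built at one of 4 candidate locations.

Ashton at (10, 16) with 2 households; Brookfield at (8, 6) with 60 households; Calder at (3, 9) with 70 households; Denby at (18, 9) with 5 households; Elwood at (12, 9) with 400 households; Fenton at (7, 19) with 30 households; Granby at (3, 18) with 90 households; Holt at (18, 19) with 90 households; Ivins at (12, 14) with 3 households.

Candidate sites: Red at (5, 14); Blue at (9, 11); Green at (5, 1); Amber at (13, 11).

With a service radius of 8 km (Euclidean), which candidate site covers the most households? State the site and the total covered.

Blue, covering 535

Coverage radius r = 8 km; a point is covered iff (Δx)²+(Δy)² ≤ 8² = 64.
  Red (5, 14): covers {Ashton, Calder, Fenton, Granby, Ivins} → 195
  Blue (9, 11): covers {Ashton, Brookfield, Calder, Elwood, Ivins} → 535
  Green (5, 1): covers {Brookfield} → 60
  Amber (13, 11): covers {Ashton, Brookfield, Denby, Elwood, Ivins} → 470
Maximum coverage at Blue: 535 households.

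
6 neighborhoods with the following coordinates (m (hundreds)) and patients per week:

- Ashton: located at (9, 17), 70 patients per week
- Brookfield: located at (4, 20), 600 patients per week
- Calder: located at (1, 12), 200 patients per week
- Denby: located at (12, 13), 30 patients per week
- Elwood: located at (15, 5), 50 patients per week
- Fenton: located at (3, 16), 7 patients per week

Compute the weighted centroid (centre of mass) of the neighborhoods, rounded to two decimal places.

(4.56, 17.08)

The minimiser of Σwᵢ‖p−pᵢ‖² is the weighted centroid p* = (Σwᵢpᵢ)/(Σwᵢ).
Σwᵢ = 957.
Σwᵢxᵢ = 70·9 + 600·4 + 200·1 + 30·12 + 50·15 + 7·3 = 4361.
Σwᵢyᵢ = 70·17 + 600·20 + 200·12 + 30·13 + 50·5 + 7·16 = 16342.
x* = 4361/957 = 4.56, y* = 16342/957 = 17.08.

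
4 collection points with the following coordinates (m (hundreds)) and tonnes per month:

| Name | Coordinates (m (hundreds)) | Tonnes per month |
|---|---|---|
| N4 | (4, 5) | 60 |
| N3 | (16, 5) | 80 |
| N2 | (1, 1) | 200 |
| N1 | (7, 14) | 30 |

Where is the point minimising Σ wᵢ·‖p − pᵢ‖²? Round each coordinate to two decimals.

(5.22, 3.57)

The minimiser of Σwᵢ‖p−pᵢ‖² is the weighted centroid p* = (Σwᵢpᵢ)/(Σwᵢ).
Σwᵢ = 370.
Σwᵢxᵢ = 60·4 + 80·16 + 200·1 + 30·7 = 1930.
Σwᵢyᵢ = 60·5 + 80·5 + 200·1 + 30·14 = 1320.
x* = 1930/370 = 5.22, y* = 1320/370 = 3.57.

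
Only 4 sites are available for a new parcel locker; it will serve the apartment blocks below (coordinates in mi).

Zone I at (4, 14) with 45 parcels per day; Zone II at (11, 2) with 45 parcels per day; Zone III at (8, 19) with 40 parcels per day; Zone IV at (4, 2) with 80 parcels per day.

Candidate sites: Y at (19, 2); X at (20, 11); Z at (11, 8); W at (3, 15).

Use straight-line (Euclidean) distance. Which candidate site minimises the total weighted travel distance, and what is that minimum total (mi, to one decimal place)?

Z, total 1878.5 mi

Total weighted distance at each candidate:
  Y (19, 2): total = 3234.4
  X (20, 11): total = 3350.8
  Z (11, 8): total = 1878.5
  W (3, 15): total = 2049.7
Minimum is at Z with total 1878.5 mi.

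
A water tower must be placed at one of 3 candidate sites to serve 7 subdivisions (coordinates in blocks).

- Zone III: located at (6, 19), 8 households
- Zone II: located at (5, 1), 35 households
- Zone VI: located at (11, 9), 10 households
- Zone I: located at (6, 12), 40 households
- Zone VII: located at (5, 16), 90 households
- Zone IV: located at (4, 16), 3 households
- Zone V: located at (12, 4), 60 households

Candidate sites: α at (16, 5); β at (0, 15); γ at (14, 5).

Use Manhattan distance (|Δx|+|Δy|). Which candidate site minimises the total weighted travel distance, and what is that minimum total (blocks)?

β, total 3210 blocks

Total weighted distance at each candidate:
  α (16, 5): total = 3836
  β (0, 15): total = 3210
  γ (14, 5): total = 3344
Minimum is at β with total 3210 blocks.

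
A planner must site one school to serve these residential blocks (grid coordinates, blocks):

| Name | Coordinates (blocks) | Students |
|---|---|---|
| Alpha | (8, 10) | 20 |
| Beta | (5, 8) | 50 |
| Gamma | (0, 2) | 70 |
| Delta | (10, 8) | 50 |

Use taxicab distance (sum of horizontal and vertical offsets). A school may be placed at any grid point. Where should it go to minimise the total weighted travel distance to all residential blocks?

Manhattan distance separates: Σwᵢ(|x−xᵢ|+|y−yᵢ|) = Σwᵢ|x−xᵢ| + Σwᵢ|y−yᵢ|, so x and y are optimised independently as 1-D weighted medians.
Total weight W = 190; half = 95.
x-coordinate, sorted with cumulative weight:
  x=0 (Gamma, w=70) cum 70
  x=5 (Beta, w=50) cum 120  ← median
  x=8 (Alpha, w=20) cum 140
  x=10 (Delta, w=50) cum 190
⇒ x* = 5
y-coordinate, sorted with cumulative weight:
  y=2 (Gamma, w=70) cum 70
  y=8 (Beta, w=50) cum 120  ← median
  y=8 (Delta, w=50) cum 170
  y=10 (Alpha, w=20) cum 190
⇒ y* = 8

(5, 8)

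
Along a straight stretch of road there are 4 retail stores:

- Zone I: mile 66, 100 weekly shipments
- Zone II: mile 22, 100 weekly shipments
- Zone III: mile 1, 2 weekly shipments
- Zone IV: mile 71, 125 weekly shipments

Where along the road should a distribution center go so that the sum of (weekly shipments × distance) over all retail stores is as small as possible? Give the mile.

x = 66

For a sum of weighted absolute distances on a line, the optimum is the weighted median (not the mean). Total weight W = 327; half-weight = 163.5.
Sort by position and accumulate weight:
  mile 1 (Zone III, w=2) → cum 2
  mile 22 (Zone II, w=100) → cum 102
  mile 66 (Zone I, w=100) → cum 202  ≥ 163.5 → median here
  mile 71 (Zone IV, w=125) → cum 327
Optimal location: mile 66.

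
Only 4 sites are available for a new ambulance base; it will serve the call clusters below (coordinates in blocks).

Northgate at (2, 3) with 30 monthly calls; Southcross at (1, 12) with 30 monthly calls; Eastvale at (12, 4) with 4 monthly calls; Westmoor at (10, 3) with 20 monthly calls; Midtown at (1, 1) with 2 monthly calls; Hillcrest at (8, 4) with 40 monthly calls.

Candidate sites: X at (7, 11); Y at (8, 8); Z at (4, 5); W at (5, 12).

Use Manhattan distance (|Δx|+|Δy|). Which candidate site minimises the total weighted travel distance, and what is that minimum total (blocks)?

Z, total 830 blocks

Total weighted distance at each candidate:
  X (7, 11): total = 1220
  Y (8, 8): total = 1020
  Z (4, 5): total = 830
  W (5, 12): total = 1290
Minimum is at Z with total 830 blocks.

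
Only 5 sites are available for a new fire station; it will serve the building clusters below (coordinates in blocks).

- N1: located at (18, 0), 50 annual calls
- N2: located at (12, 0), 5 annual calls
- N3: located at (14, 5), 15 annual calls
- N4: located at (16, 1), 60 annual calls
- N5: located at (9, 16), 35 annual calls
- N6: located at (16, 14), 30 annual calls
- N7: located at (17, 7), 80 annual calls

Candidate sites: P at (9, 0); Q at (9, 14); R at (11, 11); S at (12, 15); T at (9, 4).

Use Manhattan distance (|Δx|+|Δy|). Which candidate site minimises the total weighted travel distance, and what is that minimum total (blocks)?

Total weighted distance at each candidate:
  P (9, 0): total = 3485
  Q (9, 14): total = 4125
  R (11, 11): total = 3280
  S (12, 15): total = 3715
  T (9, 4): total = 3185
Minimum is at T with total 3185 blocks.

T, total 3185 blocks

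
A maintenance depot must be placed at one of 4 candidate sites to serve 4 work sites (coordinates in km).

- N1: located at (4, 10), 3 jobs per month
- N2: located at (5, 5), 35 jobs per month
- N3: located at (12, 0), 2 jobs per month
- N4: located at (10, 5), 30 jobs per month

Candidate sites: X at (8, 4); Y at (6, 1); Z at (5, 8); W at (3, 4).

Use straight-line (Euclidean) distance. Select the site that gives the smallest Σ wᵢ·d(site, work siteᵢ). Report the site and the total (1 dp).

Total weighted distance at each candidate:
  X (8, 4): total = 210.7
  Y (6, 1): total = 353.8
  Z (5, 8): total = 307.9
  W (3, 4): total = 328.3
Minimum is at X with total 210.7 km.

X, total 210.7 km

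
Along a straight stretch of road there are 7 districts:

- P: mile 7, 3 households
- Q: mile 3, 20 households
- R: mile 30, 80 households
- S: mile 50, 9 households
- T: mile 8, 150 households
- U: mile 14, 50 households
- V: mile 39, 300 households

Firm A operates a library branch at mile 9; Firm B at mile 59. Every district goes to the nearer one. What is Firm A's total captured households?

303

The indifferent point is the midpoint (9+59)/2 = 34; districts left of it (closer to Firm A at 9) go to Firm A, those right go to Firm B.
  Q at 3 (w=20) → Firm A
  P at 7 (w=3) → Firm A
  T at 8 (w=150) → Firm A
  U at 14 (w=50) → Firm A
  R at 30 (w=80) → Firm A
  V at 39 (w=300) → Firm B
  S at 50 (w=9) → Firm B
Firm A captures 303; Firm B captures 309.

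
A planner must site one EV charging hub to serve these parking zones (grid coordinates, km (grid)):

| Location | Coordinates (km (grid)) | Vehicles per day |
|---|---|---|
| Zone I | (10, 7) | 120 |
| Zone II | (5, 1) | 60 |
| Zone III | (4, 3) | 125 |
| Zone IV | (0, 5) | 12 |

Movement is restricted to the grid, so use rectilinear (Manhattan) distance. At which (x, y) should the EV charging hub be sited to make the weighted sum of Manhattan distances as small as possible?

Manhattan distance separates: Σwᵢ(|x−xᵢ|+|y−yᵢ|) = Σwᵢ|x−xᵢ| + Σwᵢ|y−yᵢ|, so x and y are optimised independently as 1-D weighted medians.
Total weight W = 317; half = 158.5.
x-coordinate, sorted with cumulative weight:
  x=0 (Zone IV, w=12) cum 12
  x=4 (Zone III, w=125) cum 137
  x=5 (Zone II, w=60) cum 197  ← median
  x=10 (Zone I, w=120) cum 317
⇒ x* = 5
y-coordinate, sorted with cumulative weight:
  y=1 (Zone II, w=60) cum 60
  y=3 (Zone III, w=125) cum 185  ← median
  y=5 (Zone IV, w=12) cum 197
  y=7 (Zone I, w=120) cum 317
⇒ y* = 3

(5, 3)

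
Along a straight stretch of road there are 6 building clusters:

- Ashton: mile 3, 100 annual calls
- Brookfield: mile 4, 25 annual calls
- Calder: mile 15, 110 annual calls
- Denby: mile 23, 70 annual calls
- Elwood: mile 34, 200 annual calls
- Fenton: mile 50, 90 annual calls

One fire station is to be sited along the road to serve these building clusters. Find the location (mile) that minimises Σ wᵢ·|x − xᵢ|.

x = 23

For a sum of weighted absolute distances on a line, the optimum is the weighted median (not the mean). Total weight W = 595; half-weight = 297.5.
Sort by position and accumulate weight:
  mile 3 (Ashton, w=100) → cum 100
  mile 4 (Brookfield, w=25) → cum 125
  mile 15 (Calder, w=110) → cum 235
  mile 23 (Denby, w=70) → cum 305  ≥ 297.5 → median here
  mile 34 (Elwood, w=200) → cum 505
  mile 50 (Fenton, w=90) → cum 595
Optimal location: mile 23.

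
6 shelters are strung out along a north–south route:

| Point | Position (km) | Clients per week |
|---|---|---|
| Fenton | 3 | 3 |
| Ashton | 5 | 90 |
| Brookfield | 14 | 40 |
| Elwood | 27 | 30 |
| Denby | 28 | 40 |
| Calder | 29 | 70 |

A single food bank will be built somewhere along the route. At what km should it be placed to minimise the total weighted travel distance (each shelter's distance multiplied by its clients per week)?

x = 27

For a sum of weighted absolute distances on a line, the optimum is the weighted median (not the mean). Total weight W = 273; half-weight = 136.5.
Sort by position and accumulate weight:
  km 3 (Fenton, w=3) → cum 3
  km 5 (Ashton, w=90) → cum 93
  km 14 (Brookfield, w=40) → cum 133
  km 27 (Elwood, w=30) → cum 163  ≥ 136.5 → median here
  km 28 (Denby, w=40) → cum 203
  km 29 (Calder, w=70) → cum 273
Optimal location: km 27.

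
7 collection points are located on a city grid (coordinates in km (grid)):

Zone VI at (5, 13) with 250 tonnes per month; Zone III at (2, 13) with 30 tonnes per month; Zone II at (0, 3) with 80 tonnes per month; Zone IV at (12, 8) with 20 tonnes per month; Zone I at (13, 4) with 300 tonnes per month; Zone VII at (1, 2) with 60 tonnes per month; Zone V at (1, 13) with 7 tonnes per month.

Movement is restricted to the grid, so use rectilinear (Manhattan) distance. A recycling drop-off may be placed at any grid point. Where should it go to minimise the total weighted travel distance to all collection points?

Manhattan distance separates: Σwᵢ(|x−xᵢ|+|y−yᵢ|) = Σwᵢ|x−xᵢ| + Σwᵢ|y−yᵢ|, so x and y are optimised independently as 1-D weighted medians.
Total weight W = 747; half = 373.5.
x-coordinate, sorted with cumulative weight:
  x=0 (Zone II, w=80) cum 80
  x=1 (Zone VII, w=60) cum 140
  x=1 (Zone V, w=7) cum 147
  x=2 (Zone III, w=30) cum 177
  x=5 (Zone VI, w=250) cum 427  ← median
  x=12 (Zone IV, w=20) cum 447
  x=13 (Zone I, w=300) cum 747
⇒ x* = 5
y-coordinate, sorted with cumulative weight:
  y=2 (Zone VII, w=60) cum 60
  y=3 (Zone II, w=80) cum 140
  y=4 (Zone I, w=300) cum 440  ← median
  y=8 (Zone IV, w=20) cum 460
  y=13 (Zone VI, w=250) cum 710
  y=13 (Zone III, w=30) cum 740
  y=13 (Zone V, w=7) cum 747
⇒ y* = 4

(5, 4)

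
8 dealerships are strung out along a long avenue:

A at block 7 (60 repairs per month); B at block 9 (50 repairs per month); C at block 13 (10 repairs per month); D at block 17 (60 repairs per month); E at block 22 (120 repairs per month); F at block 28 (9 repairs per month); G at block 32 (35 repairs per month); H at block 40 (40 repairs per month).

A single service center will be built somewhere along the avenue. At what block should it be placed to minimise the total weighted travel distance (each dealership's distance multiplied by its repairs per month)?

x = 22

For a sum of weighted absolute distances on a line, the optimum is the weighted median (not the mean). Total weight W = 384; half-weight = 192.
Sort by position and accumulate weight:
  block 7 (A, w=60) → cum 60
  block 9 (B, w=50) → cum 110
  block 13 (C, w=10) → cum 120
  block 17 (D, w=60) → cum 180
  block 22 (E, w=120) → cum 300  ≥ 192 → median here
  block 28 (F, w=9) → cum 309
  block 32 (G, w=35) → cum 344
  block 40 (H, w=40) → cum 384
Optimal location: block 22.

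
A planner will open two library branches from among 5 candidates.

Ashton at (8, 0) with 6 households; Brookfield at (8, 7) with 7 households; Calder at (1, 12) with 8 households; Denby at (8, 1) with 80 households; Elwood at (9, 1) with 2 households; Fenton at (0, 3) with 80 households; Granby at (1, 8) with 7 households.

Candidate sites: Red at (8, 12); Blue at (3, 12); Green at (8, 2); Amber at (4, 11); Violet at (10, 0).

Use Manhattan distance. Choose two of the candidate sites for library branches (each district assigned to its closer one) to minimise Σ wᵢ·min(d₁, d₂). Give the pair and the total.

Evaluate every pair (each demand assigned to the nearer of the two):
  {Blue, Green}: total = 909
  {Green, Amber}: total = 925
  {Red, Green}: total = 984
  {Green, Violet}: total = 1078
  {Blue, Violet}: total = 1337
  {Amber, Violet}: total = 1346
  {Red, Violet}: total = 1464
  {Red, Blue}: total = 2029
  {Red, Amber}: total = 2045
  {Blue, Amber}: total = 2314
Best pair: {Blue, Green} with total 909.

{Blue, Green}, total 909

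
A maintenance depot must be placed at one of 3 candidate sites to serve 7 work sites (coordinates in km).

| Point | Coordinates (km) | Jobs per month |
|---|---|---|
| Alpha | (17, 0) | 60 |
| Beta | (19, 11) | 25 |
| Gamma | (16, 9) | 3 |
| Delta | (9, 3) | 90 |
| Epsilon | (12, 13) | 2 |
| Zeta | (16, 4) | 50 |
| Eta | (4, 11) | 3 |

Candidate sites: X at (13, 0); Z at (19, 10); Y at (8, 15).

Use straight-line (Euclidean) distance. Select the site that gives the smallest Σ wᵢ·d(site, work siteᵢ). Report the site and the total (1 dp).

Total weighted distance at each candidate:
  X (13, 0): total = 1350.4
  Z (19, 10): total = 2140.7
  Y (8, 15): total = 3161.9
Minimum is at X with total 1350.4 km.

X, total 1350.4 km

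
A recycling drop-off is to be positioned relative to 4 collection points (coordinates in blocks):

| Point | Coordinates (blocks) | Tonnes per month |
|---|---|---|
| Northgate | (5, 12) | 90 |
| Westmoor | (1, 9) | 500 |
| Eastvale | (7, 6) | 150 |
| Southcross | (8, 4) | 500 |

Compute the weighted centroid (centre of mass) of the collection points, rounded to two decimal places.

The minimiser of Σwᵢ‖p−pᵢ‖² is the weighted centroid p* = (Σwᵢpᵢ)/(Σwᵢ).
Σwᵢ = 1240.
Σwᵢxᵢ = 90·5 + 500·1 + 150·7 + 500·8 = 6000.
Σwᵢyᵢ = 90·12 + 500·9 + 150·6 + 500·4 = 8480.
x* = 6000/1240 = 4.84, y* = 8480/1240 = 6.84.

(4.84, 6.84)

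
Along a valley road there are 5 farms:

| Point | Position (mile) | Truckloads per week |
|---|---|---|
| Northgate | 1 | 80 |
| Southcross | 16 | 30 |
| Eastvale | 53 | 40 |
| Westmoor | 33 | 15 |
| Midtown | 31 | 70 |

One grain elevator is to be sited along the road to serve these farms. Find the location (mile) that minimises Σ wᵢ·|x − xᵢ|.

For a sum of weighted absolute distances on a line, the optimum is the weighted median (not the mean). Total weight W = 235; half-weight = 117.5.
Sort by position and accumulate weight:
  mile 1 (Northgate, w=80) → cum 80
  mile 16 (Southcross, w=30) → cum 110
  mile 31 (Midtown, w=70) → cum 180  ≥ 117.5 → median here
  mile 33 (Westmoor, w=15) → cum 195
  mile 53 (Eastvale, w=40) → cum 235
Optimal location: mile 31.

x = 31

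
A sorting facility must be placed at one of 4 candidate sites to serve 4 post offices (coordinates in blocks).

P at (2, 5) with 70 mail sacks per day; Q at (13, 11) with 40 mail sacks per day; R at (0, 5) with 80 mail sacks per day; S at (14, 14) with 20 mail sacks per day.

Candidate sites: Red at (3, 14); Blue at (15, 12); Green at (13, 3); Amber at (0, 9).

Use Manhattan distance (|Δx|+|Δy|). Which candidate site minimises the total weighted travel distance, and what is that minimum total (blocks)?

Amber, total 1720 blocks

Total weighted distance at each candidate:
  Red (3, 14): total = 2400
  Blue (15, 12): total = 3340
  Green (13, 3): total = 2670
  Amber (0, 9): total = 1720
Minimum is at Amber with total 1720 blocks.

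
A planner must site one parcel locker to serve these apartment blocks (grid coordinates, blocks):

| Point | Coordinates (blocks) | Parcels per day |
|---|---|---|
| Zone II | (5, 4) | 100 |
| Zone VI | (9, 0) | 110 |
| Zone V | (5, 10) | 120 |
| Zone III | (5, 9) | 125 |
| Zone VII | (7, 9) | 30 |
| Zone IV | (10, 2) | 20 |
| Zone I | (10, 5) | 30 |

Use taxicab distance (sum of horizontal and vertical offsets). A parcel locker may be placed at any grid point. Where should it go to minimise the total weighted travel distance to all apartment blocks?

Manhattan distance separates: Σwᵢ(|x−xᵢ|+|y−yᵢ|) = Σwᵢ|x−xᵢ| + Σwᵢ|y−yᵢ|, so x and y are optimised independently as 1-D weighted medians.
Total weight W = 535; half = 267.5.
x-coordinate, sorted with cumulative weight:
  x=5 (Zone II, w=100) cum 100
  x=5 (Zone V, w=120) cum 220
  x=5 (Zone III, w=125) cum 345  ← median
  x=7 (Zone VII, w=30) cum 375
  x=9 (Zone VI, w=110) cum 485
  x=10 (Zone IV, w=20) cum 505
  x=10 (Zone I, w=30) cum 535
⇒ x* = 5
y-coordinate, sorted with cumulative weight:
  y=0 (Zone VI, w=110) cum 110
  y=2 (Zone IV, w=20) cum 130
  y=4 (Zone II, w=100) cum 230
  y=5 (Zone I, w=30) cum 260
  y=9 (Zone III, w=125) cum 385  ← median
  y=9 (Zone VII, w=30) cum 415
  y=10 (Zone V, w=120) cum 535
⇒ y* = 9

(5, 9)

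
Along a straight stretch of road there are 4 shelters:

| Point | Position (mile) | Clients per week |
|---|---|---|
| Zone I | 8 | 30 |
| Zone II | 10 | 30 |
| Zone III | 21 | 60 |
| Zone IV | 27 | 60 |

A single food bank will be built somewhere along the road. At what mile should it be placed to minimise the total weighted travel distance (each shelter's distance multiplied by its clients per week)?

For a sum of weighted absolute distances on a line, the optimum is the weighted median (not the mean). Total weight W = 180; half-weight = 90.
Sort by position and accumulate weight:
  mile 8 (Zone I, w=30) → cum 30
  mile 10 (Zone II, w=30) → cum 60
  mile 21 (Zone III, w=60) → cum 120  ≥ 90 → median here
  mile 27 (Zone IV, w=60) → cum 180
Optimal location: mile 21.

x = 21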